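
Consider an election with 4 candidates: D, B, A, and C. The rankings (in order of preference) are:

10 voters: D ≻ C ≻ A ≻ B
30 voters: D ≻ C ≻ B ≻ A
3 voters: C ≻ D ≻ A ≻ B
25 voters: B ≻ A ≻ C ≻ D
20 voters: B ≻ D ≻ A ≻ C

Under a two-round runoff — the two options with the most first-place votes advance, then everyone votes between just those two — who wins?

Round 1 first-place votes: D 40, B 45, A 0, C 3.
B and D advance.
Runoff: B is preferred to D by 45 voters; D by 43.
B wins the runoff.

B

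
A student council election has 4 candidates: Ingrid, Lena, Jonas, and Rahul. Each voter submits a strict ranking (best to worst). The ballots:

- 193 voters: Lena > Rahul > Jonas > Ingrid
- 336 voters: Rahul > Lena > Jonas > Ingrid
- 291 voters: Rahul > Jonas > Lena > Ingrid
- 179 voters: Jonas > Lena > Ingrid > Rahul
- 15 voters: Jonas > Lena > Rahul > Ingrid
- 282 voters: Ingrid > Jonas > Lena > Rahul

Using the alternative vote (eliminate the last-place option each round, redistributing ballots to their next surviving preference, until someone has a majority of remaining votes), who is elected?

Round 1: Ingrid 282, Lena 193, Jonas 194, Rahul 627. Eliminate Lena.
Round 2: Ingrid 282, Jonas 194, Rahul 820. Rahul has a majority.

Rahul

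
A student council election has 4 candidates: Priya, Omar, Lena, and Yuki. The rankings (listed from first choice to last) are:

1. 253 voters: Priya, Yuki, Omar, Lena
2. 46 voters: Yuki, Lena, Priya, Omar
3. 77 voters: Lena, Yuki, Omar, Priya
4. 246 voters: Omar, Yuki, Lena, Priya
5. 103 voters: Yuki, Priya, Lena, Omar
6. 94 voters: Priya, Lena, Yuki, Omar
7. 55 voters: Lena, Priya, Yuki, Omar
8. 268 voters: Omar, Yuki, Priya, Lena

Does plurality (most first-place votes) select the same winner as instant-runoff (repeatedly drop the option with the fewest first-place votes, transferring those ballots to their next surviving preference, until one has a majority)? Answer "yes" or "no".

Plurality — first-place votes: Priya 347, Omar 514, Lena 132, Yuki 149. Winner: Omar.
Instant-runoff — R1 Priya 347, Omar 514, Lena 132, Yuki 149 (Lena out); R2 Priya 402, Omar 514, Yuki 226 (Yuki out); R3 Priya 551, Omar 591 (Omar winner). Winner: Omar.
The two methods agree.

yes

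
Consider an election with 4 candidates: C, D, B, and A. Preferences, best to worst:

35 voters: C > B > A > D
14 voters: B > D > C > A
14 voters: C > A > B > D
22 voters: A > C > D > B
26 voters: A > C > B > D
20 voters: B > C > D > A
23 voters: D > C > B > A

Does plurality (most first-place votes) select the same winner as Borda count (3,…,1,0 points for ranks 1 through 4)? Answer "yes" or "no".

Plurality — first-place votes: C 49, D 23, B 34, A 48. Winner: C.
Borda — scores: C 343, D 139, B 235, A 207. Winner: C.
The two methods agree.

yes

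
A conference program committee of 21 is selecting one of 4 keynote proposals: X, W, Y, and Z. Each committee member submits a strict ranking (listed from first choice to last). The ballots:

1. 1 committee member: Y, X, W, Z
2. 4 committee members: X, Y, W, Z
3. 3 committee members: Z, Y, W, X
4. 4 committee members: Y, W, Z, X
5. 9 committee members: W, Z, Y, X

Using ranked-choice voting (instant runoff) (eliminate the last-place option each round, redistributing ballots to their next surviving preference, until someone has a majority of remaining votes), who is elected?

Round 1: X 4, W 9, Y 5, Z 3. Eliminate Z.
Round 2: X 4, W 9, Y 8. Eliminate X.
Round 3: W 9, Y 12. Y has a majority.

Y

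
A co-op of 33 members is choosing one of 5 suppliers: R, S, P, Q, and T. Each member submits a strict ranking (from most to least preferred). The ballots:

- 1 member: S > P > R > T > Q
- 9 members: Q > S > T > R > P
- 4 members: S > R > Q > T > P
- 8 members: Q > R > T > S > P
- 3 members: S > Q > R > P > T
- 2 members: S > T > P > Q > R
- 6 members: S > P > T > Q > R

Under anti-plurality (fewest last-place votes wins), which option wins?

Last-place votes: R 8, S 0, P 21, Q 1, T 3.
S is ranked last by the fewest voters, so S wins.

S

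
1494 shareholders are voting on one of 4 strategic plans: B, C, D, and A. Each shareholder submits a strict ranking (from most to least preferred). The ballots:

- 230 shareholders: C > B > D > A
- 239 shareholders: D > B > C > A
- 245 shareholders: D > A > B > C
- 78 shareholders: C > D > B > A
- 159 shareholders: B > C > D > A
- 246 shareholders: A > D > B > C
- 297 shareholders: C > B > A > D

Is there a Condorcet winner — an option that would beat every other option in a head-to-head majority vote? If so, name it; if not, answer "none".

Checking pairwise contests:
D beats B 808–686.
B beats C 889–605.
C beats D 764–730.
B beats A 1003–491.
Every option loses at least one head-to-head, so there is no Condorcet winner.

none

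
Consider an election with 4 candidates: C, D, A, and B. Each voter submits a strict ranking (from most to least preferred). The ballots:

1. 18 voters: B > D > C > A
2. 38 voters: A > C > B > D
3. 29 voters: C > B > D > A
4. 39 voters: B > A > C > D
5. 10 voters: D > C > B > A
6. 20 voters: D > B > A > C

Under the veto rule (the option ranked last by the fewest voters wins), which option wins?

Last-place votes: C 20, D 77, A 57, B 0.
B is ranked last by the fewest voters, so B wins.

B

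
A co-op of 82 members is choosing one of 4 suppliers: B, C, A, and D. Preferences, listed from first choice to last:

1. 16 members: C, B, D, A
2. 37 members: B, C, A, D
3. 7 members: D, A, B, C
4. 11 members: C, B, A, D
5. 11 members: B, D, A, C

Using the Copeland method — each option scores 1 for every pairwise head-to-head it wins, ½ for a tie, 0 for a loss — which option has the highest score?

B

B: beats C, A, and D → score 3.
C: beats A and D; loses to B → score 2.
A: beats D; loses to B and C → score 1.
D: loses to B, C, and A → score 0.
B has the best pairwise record.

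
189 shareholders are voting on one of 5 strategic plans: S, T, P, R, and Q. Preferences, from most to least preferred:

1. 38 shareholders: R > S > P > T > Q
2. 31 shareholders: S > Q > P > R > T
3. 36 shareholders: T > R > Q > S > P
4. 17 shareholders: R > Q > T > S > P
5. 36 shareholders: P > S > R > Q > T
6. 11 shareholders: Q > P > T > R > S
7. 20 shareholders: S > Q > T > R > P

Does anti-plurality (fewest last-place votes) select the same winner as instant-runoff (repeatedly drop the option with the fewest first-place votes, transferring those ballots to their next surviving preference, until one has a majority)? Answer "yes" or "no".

Anti-plurality — last-place votes: S 11, T 67, P 73, R 0, Q 38. Winner: R.
Instant-runoff — R1 S 51, T 36, P 36, R 55, Q 11 (Q out); R2 S 51, T 36, P 47, R 55 (T out); R3 S 51, P 47, R 91 (P out); R4 S 87, R 102 (R winner). Winner: R.
The two methods agree.

yes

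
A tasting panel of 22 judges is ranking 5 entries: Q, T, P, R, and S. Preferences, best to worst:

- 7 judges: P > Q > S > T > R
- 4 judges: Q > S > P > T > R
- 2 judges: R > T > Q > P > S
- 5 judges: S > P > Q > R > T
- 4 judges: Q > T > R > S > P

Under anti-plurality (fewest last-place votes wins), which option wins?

Last-place votes: Q 0, T 5, P 4, R 11, S 2.
Q is ranked last by the fewest voters, so Q wins.

Q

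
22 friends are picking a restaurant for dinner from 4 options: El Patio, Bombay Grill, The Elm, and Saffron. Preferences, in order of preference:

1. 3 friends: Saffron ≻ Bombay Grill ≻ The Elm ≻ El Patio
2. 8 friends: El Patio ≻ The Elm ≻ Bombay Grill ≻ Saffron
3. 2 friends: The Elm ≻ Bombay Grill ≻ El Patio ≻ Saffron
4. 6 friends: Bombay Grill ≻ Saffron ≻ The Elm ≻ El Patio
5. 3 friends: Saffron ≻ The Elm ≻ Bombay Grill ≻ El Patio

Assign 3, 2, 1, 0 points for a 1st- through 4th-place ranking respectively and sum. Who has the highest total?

Bombay Grill

El Patio: 3·0 + 8·3 + 2·1 + 6·0 + 3·0 = 26
Bombay Grill: 3·2 + 8·1 + 2·2 + 6·3 + 3·1 = 39
The Elm: 3·1 + 8·2 + 2·3 + 6·1 + 3·2 = 37
Saffron: 3·3 + 8·0 + 2·0 + 6·2 + 3·3 = 30
Bombay Grill has the highest Borda score (39).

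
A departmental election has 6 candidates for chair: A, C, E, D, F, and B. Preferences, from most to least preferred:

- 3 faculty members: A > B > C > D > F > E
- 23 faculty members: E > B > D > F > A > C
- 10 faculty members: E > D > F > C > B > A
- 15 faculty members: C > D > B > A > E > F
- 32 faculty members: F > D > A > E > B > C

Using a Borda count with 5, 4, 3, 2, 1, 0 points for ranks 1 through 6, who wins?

A: 3·5 + 23·1 + 10·0 + 15·2 + 32·3 = 164
C: 3·3 + 23·0 + 10·2 + 15·5 + 32·0 = 104
E: 3·0 + 23·5 + 10·5 + 15·1 + 32·2 = 244
D: 3·2 + 23·3 + 10·4 + 15·4 + 32·4 = 303
F: 3·1 + 23·2 + 10·3 + 15·0 + 32·5 = 239
B: 3·4 + 23·4 + 10·1 + 15·3 + 32·1 = 191
D has the highest Borda score (303).

D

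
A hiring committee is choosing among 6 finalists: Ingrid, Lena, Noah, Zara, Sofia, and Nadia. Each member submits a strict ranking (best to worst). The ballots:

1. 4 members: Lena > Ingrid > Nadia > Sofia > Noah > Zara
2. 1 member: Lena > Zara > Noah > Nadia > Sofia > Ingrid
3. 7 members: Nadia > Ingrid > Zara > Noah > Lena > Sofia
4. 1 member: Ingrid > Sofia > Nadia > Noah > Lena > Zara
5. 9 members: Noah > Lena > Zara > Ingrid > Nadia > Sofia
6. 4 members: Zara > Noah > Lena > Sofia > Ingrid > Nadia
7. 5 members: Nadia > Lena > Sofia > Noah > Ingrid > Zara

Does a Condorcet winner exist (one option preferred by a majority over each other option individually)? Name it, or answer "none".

Checking pairwise contests:
Lena beats Ingrid 23–8.
Noah beats Lena 21–10.
Nadia beats Noah 17–14.
Ingrid beats Zara 17–14.
Ingrid beats Sofia 21–10.
Ingrid beats Nadia 18–13.
Every option loses at least one head-to-head, so there is no Condorcet winner.

none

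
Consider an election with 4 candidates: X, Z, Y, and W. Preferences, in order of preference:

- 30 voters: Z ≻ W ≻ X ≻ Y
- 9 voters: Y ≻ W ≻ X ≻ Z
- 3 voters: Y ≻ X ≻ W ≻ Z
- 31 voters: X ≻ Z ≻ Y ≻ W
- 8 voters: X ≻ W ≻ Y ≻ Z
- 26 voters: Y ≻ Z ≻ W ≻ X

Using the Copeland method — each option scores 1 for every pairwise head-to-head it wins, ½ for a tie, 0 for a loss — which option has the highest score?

Z

X: beats Y; loses to Z and W → score 1.
Z: beats X, Y, and W → score 3.
Y: beats W; loses to X and Z → score 1.
W: beats X; loses to Z and Y → score 1.
Z has the best pairwise record.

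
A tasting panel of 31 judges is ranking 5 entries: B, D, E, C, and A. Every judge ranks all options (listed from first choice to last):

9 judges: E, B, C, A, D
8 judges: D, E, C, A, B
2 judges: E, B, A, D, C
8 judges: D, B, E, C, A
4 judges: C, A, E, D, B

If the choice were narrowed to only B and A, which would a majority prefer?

Voters preferring B to A: 19; preferring A to B: 12.
B wins the head-to-head.

B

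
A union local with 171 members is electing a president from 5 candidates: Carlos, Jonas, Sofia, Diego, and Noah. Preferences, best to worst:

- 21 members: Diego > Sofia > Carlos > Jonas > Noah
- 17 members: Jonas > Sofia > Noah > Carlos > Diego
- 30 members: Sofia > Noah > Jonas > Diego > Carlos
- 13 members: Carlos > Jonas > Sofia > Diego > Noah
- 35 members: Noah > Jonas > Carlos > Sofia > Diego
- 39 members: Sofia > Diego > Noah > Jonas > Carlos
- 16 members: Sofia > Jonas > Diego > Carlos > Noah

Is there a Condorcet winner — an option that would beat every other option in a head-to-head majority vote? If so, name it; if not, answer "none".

Sofia vs Carlos: 123–48 for Sofia.
Sofia vs Jonas: 106–65 for Sofia.
Sofia vs Diego: 150–21 for Sofia.
Sofia vs Noah: 136–35 for Sofia.
Sofia beats every other option head-to-head.

Sofia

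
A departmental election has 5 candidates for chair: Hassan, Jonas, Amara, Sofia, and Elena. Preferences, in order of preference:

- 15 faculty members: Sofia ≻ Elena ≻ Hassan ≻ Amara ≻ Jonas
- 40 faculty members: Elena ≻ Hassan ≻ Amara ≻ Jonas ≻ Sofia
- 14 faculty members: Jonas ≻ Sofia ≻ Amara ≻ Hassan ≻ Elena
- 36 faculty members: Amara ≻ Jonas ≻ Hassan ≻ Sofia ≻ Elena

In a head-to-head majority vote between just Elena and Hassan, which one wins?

Voters preferring Elena to Hassan: 55; preferring Hassan to Elena: 50.
Elena wins the head-to-head.

Elena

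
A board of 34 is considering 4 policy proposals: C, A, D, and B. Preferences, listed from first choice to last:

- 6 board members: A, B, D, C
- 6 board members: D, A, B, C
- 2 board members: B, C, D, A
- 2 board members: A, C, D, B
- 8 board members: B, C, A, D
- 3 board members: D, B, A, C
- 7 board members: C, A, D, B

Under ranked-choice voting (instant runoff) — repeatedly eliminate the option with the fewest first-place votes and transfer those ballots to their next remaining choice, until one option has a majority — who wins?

A

Round 1: C 7, A 8, D 9, B 10. Eliminate C.
Round 2: A 15, D 9, B 10. Eliminate D.
Round 3: A 21, B 13. A has a majority.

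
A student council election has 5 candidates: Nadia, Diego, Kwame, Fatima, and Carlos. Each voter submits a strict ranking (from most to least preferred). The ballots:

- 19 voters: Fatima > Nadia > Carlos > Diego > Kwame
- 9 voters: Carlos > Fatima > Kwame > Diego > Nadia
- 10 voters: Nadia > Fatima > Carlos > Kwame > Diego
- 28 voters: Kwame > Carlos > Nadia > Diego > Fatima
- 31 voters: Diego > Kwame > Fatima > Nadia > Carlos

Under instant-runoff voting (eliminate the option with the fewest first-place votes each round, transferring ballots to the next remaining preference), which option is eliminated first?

Round 1: Nadia 10, Diego 31, Kwame 28, Fatima 19, Carlos 9. Eliminate Carlos.

Carlos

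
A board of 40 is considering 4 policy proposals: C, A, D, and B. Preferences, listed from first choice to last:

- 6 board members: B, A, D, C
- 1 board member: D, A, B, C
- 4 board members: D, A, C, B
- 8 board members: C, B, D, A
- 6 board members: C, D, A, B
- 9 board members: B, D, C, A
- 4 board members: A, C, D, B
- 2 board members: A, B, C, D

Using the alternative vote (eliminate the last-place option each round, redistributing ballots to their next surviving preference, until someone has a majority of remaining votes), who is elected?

Round 1: C 14, A 6, D 5, B 15. Eliminate D.
Round 2: C 14, A 11, B 15. Eliminate A.
Round 3: C 22, B 18. C has a majority.

C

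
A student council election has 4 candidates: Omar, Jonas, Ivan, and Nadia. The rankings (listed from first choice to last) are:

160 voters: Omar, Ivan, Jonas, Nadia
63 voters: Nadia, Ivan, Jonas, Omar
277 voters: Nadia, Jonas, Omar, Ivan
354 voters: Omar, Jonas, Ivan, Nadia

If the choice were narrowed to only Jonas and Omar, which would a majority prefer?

Omar

Voters preferring Jonas to Omar: 340; preferring Omar to Jonas: 514.
Omar wins the head-to-head.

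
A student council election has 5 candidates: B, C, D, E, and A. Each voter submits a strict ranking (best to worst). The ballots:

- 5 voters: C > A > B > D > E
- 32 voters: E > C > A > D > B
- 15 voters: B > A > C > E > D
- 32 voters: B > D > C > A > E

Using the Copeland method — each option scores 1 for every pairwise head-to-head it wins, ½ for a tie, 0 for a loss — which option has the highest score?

B

B: beats C, D, E, and A → score 4.
C: beats D, E, and A; loses to B → score 3.
D: loses to B, C, E, and A → score 0.
E: beats D; loses to B, C, and A → score 1.
A: beats D and E; loses to B and C → score 2.
B has the best pairwise record.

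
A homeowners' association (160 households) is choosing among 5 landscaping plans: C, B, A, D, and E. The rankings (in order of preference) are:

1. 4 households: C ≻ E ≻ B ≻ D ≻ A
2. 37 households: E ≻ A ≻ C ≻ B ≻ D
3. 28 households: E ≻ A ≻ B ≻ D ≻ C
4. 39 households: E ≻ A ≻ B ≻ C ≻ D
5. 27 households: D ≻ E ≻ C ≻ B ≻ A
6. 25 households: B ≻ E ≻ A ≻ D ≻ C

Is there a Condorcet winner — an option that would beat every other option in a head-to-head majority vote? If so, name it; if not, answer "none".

E

E vs C: 156–4 for E.
E vs B: 135–25 for E.
E vs A: 160–0 for E.
E vs D: 133–27 for E.
E beats every other option head-to-head.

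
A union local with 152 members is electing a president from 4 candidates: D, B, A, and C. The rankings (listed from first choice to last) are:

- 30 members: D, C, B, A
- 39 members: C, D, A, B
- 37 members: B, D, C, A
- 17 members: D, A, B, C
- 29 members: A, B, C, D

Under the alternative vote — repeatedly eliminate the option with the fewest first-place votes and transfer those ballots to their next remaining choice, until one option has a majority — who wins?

Round 1: D 47, B 37, A 29, C 39. Eliminate A.
Round 2: D 47, B 66, C 39. Eliminate C.
Round 3: D 86, B 66. D has a majority.

D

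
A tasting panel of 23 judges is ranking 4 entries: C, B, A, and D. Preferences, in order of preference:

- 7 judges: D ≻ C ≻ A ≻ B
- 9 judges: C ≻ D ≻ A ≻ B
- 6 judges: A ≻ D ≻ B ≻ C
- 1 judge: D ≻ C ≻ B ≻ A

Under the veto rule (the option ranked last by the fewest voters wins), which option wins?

Last-place votes: C 6, B 16, A 1, D 0.
D is ranked last by the fewest voters, so D wins.

D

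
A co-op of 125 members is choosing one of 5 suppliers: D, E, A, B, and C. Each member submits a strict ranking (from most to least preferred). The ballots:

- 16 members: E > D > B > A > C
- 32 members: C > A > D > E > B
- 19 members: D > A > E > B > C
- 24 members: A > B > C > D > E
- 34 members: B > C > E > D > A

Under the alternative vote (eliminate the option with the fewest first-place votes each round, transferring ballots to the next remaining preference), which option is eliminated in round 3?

Round 1: D 19, E 16, A 24, B 34, C 32. Eliminate E.
Round 2: D 35, A 24, B 34, C 32. Eliminate A.
Round 3: D 35, B 58, C 32. Eliminate C.

C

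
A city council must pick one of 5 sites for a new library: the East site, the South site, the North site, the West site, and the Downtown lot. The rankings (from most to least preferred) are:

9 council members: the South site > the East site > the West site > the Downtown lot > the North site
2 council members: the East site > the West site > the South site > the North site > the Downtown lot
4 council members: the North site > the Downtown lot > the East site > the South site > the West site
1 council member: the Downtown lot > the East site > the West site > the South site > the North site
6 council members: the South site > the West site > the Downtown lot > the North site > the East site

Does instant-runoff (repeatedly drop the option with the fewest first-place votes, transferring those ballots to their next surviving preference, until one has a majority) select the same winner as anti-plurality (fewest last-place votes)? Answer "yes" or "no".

Instant-runoff — R1 the East site 2, the South site 15, the North site 4, the West site 0, the Downtown lot 1 (the South site winner). Winner: the South site.
Anti-plurality — last-place votes: the East site 6, the South site 0, the North site 10, the West site 4, the Downtown lot 2. Winner: the South site.
The two methods agree.

yes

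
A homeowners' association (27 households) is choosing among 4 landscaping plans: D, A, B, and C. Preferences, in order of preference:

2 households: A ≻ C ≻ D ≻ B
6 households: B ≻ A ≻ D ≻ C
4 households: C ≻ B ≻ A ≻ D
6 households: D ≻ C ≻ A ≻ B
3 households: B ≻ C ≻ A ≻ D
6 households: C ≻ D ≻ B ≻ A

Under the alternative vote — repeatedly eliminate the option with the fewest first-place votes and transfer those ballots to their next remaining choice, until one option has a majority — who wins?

Round 1: D 6, A 2, B 9, C 10. Eliminate A.
Round 2: D 6, B 9, C 12. Eliminate D.
Round 3: B 9, C 18. C has a majority.

C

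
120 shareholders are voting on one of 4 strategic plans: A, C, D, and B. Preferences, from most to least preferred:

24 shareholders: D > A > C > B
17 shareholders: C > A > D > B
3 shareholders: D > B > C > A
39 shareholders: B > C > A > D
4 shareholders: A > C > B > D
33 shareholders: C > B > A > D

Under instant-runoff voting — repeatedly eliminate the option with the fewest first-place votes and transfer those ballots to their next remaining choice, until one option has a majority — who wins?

Round 1: A 4, C 50, D 27, B 39. Eliminate A.
Round 2: C 54, D 27, B 39. Eliminate D.
Round 3: C 78, B 42. C has a majority.

C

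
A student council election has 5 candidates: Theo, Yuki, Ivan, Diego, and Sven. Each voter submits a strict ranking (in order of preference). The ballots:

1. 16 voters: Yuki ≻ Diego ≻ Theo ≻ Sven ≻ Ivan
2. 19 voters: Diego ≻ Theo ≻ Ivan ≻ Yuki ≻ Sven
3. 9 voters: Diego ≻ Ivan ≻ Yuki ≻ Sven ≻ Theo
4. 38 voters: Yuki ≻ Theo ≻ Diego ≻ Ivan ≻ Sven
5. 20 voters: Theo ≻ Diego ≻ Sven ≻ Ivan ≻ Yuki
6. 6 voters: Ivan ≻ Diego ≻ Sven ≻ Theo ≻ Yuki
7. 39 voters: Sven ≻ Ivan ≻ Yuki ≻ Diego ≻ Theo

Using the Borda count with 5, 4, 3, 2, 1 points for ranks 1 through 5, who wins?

Theo: 16·3 + 19·4 + 9·1 + 38·4 + 20·5 + 6·2 + 39·1 = 436
Yuki: 16·5 + 19·2 + 9·3 + 38·5 + 20·1 + 6·1 + 39·3 = 478
Ivan: 16·1 + 19·3 + 9·4 + 38·2 + 20·2 + 6·5 + 39·4 = 411
Diego: 16·4 + 19·5 + 9·5 + 38·3 + 20·4 + 6·4 + 39·2 = 500
Sven: 16·2 + 19·1 + 9·2 + 38·1 + 20·3 + 6·3 + 39·5 = 380
Diego has the highest Borda score (500).

Diego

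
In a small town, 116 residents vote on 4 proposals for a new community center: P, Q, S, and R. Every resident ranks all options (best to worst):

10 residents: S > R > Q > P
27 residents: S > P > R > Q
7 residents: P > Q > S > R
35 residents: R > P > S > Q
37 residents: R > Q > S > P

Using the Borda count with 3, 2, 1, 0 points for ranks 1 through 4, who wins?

R

P: 10·0 + 27·2 + 7·3 + 35·2 + 37·0 = 145
Q: 10·1 + 27·0 + 7·2 + 35·0 + 37·2 = 98
S: 10·3 + 27·3 + 7·1 + 35·1 + 37·1 = 190
R: 10·2 + 27·1 + 7·0 + 35·3 + 37·3 = 263
R has the highest Borda score (263).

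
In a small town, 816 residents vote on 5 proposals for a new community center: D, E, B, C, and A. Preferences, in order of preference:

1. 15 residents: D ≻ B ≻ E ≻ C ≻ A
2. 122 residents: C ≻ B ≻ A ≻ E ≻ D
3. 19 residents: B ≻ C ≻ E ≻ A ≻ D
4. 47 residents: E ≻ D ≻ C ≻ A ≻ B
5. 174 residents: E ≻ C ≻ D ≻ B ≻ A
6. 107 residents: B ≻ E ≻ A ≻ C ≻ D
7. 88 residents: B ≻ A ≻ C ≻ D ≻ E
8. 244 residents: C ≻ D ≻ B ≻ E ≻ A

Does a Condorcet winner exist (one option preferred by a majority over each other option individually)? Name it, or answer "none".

C vs D: 754–62 for C.
C vs E: 473–343 for C.
C vs B: 587–229 for C.
C vs A: 621–195 for C.
C beats every other option head-to-head.

C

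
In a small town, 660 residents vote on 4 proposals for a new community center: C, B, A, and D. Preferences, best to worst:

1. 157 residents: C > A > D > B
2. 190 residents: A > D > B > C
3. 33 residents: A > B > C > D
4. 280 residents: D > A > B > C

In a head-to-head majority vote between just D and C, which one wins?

Voters preferring D to C: 470; preferring C to D: 190.
D wins the head-to-head.

D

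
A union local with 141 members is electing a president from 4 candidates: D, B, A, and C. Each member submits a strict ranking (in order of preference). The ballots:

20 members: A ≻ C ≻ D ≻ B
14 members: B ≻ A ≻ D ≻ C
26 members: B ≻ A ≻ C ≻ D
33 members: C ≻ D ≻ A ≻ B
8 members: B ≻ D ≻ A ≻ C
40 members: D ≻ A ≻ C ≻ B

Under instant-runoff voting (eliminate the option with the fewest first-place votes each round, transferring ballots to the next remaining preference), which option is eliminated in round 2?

D

Round 1: D 40, B 48, A 20, C 33. Eliminate A.
Round 2: D 40, B 48, C 53. Eliminate D.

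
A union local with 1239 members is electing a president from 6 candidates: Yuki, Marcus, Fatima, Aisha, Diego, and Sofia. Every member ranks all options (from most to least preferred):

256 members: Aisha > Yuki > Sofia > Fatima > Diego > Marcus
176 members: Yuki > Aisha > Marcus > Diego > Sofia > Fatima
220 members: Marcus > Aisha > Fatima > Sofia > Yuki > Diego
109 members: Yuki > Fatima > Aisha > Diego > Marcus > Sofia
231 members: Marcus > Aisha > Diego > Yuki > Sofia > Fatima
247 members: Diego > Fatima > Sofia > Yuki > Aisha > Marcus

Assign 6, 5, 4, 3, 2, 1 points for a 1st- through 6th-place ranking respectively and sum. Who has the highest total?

Aisha

Yuki: 256·5 + 176·6 + 220·2 + 109·6 + 231·3 + 247·3 = 4864
Marcus: 256·1 + 176·4 + 220·6 + 109·2 + 231·6 + 247·1 = 4131
Fatima: 256·3 + 176·1 + 220·4 + 109·5 + 231·1 + 247·5 = 3835
Aisha: 256·6 + 176·5 + 220·5 + 109·4 + 231·5 + 247·2 = 5601
Diego: 256·2 + 176·3 + 220·1 + 109·3 + 231·4 + 247·6 = 3993
Sofia: 256·4 + 176·2 + 220·3 + 109·1 + 231·2 + 247·4 = 3595
Aisha has the highest Borda score (5601).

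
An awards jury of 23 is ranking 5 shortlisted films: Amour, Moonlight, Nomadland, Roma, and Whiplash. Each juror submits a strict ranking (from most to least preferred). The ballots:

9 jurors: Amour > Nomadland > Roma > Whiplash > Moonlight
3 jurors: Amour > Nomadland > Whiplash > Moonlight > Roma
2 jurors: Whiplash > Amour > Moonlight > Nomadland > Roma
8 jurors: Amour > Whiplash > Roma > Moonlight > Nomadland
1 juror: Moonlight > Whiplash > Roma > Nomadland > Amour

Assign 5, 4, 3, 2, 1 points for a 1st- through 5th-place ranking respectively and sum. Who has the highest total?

Amour

Amour: 9·5 + 3·5 + 2·4 + 8·5 + 1·1 = 109
Moonlight: 9·1 + 3·2 + 2·3 + 8·2 + 1·5 = 42
Nomadland: 9·4 + 3·4 + 2·2 + 8·1 + 1·2 = 62
Roma: 9·3 + 3·1 + 2·1 + 8·3 + 1·3 = 59
Whiplash: 9·2 + 3·3 + 2·5 + 8·4 + 1·4 = 73
Amour has the highest Borda score (109).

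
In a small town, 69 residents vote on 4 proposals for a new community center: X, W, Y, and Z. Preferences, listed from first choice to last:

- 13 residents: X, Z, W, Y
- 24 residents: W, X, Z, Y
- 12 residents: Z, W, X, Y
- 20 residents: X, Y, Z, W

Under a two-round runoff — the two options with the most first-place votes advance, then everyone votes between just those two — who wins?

W

Round 1 first-place votes: X 33, W 24, Y 0, Z 12.
X and W advance.
Runoff: X is preferred to W by 33 voters; W by 36.
W wins the runoff.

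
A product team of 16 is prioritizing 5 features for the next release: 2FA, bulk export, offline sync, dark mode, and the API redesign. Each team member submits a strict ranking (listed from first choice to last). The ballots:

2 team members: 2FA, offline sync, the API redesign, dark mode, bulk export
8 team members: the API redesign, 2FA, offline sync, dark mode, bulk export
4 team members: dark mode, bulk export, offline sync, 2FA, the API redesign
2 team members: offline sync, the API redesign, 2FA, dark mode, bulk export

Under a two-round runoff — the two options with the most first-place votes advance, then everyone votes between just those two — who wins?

Round 1 first-place votes: 2FA 2, bulk export 0, offline sync 2, dark mode 4, the API redesign 8.
the API redesign and dark mode advance.
Runoff: the API redesign is preferred to dark mode by 12 voters; dark mode by 4.
the API redesign wins the runoff.

the API redesign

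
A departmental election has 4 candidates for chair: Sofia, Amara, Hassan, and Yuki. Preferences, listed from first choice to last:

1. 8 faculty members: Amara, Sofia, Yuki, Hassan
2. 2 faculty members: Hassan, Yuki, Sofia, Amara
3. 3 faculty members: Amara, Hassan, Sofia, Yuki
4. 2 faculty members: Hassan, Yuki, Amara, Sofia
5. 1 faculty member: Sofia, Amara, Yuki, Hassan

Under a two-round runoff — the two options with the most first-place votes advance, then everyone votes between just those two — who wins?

Round 1 first-place votes: Sofia 1, Amara 11, Hassan 4, Yuki 0.
Amara and Hassan advance.
Runoff: Amara is preferred to Hassan by 12 voters; Hassan by 4.
Amara wins the runoff.

Amara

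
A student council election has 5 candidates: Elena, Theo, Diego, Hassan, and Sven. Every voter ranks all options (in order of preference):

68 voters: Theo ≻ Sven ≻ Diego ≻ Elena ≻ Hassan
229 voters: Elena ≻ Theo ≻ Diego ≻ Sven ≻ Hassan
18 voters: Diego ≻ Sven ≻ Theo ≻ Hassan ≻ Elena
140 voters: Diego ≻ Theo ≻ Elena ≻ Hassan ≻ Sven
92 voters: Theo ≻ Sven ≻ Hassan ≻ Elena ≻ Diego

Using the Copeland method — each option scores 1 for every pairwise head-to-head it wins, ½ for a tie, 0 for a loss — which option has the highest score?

Elena: beats Diego, Hassan, and Sven; loses to Theo → score 3.
Theo: beats Elena, Diego, Hassan, and Sven → score 4.
Diego: beats Hassan and Sven; loses to Elena and Theo → score 2.
Hassan: loses to Elena, Theo, Diego, and Sven → score 0.
Sven: beats Hassan; loses to Elena, Theo, and Diego → score 1.
Theo has the best pairwise record.

Theo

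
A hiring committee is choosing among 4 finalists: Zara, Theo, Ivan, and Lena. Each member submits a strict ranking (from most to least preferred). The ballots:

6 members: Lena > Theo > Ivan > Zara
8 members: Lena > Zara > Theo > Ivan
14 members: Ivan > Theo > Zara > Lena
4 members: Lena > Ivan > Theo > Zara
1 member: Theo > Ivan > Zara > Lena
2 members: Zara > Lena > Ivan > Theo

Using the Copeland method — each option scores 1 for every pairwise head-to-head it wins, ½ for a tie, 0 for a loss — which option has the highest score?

Lena

Zara: loses to Theo, Ivan, and Lena → score 0.
Theo: beats Zara; loses to Ivan and Lena → score 1.
Ivan: beats Zara and Theo; loses to Lena → score 2.
Lena: beats Zara, Theo, and Ivan → score 3.
Lena has the best pairwise record.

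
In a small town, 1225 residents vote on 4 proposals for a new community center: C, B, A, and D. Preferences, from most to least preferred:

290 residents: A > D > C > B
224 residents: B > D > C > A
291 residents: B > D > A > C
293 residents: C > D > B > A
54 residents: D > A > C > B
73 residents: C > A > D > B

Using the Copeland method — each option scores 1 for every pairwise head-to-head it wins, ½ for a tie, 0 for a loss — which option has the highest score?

C: beats B; loses to A and D → score 1.
B: beats A; loses to C and D → score 1.
A: beats C; loses to B and D → score 1.
D: beats C, B, and A → score 3.
D has the best pairwise record.

D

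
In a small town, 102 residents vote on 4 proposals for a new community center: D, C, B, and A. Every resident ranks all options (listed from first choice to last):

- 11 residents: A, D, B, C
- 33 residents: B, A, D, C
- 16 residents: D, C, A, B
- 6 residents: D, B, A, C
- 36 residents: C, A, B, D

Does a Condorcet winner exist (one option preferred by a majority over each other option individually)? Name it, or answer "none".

none

Checking pairwise contests:
B beats D 69–33.
D beats C 66–36.
C beats B 52–50.
C beats A 52–50.
Every option loses at least one head-to-head, so there is no Condorcet winner.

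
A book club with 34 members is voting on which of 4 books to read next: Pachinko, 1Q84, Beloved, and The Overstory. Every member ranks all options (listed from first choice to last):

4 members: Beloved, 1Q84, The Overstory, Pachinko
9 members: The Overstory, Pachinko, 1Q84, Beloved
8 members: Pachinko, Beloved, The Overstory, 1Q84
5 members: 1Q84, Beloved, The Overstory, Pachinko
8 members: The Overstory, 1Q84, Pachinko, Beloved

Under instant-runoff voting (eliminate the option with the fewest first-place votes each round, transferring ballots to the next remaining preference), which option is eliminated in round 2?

Pachinko

Round 1: Pachinko 8, 1Q84 5, Beloved 4, The Overstory 17. Eliminate Beloved.
Round 2: Pachinko 8, 1Q84 9, The Overstory 17. Eliminate Pachinko.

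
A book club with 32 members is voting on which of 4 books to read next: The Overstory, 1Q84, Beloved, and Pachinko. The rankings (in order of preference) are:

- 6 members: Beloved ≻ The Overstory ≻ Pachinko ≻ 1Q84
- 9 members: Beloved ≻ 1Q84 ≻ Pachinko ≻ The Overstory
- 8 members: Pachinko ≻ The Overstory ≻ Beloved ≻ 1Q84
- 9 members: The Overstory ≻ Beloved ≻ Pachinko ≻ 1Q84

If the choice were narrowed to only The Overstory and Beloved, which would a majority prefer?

Voters preferring The Overstory to Beloved: 17; preferring Beloved to The Overstory: 15.
The Overstory wins the head-to-head.

The Overstory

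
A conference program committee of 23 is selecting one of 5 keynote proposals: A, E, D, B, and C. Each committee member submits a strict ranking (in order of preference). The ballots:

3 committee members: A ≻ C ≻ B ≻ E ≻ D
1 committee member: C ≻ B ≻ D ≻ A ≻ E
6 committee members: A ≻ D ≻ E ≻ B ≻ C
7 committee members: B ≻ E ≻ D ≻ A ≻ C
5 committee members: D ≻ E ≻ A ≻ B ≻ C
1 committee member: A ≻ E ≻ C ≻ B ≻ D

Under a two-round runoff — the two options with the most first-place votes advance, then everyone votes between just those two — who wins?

Round 1 first-place votes: A 10, E 0, D 5, B 7, C 1.
A and B advance.
Runoff: A is preferred to B by 15 voters; B by 8.
A wins the runoff.

A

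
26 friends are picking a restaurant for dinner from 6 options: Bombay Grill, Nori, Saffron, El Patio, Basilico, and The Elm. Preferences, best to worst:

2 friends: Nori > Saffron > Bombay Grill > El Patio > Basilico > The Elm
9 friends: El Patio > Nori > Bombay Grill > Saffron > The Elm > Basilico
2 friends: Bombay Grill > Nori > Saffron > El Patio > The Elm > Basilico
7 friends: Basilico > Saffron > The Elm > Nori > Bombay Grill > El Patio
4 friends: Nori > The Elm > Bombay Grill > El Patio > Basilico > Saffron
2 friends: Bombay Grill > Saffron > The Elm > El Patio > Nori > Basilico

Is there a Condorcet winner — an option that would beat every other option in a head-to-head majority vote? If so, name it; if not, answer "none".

Nori

Nori vs Bombay Grill: 22–4 for Nori.
Nori vs Saffron: 17–9 for Nori.
Nori vs El Patio: 15–11 for Nori.
Nori vs Basilico: 19–7 for Nori.
Nori vs The Elm: 17–9 for Nori.
Nori beats every other option head-to-head.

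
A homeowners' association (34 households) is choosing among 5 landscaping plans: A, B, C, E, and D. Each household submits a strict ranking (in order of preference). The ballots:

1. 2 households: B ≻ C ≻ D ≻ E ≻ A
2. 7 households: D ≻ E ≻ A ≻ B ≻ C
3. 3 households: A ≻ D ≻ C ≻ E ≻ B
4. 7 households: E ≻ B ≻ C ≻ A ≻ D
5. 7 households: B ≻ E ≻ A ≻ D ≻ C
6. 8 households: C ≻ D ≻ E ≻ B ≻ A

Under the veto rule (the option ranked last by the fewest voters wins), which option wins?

E

Last-place votes: A 10, B 3, C 14, E 0, D 7.
E is ranked last by the fewest voters, so E wins.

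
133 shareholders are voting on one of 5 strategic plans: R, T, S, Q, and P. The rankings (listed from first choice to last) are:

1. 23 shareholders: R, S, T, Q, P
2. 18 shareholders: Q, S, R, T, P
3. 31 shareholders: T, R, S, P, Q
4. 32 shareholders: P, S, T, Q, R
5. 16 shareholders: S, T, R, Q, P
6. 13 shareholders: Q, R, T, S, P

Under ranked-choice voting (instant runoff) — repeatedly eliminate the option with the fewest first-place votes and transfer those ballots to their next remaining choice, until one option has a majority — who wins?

T

Round 1: R 23, T 31, S 16, Q 31, P 32. Eliminate S.
Round 2: R 23, T 47, Q 31, P 32. Eliminate R.
Round 3: T 70, Q 31, P 32. T has a majority.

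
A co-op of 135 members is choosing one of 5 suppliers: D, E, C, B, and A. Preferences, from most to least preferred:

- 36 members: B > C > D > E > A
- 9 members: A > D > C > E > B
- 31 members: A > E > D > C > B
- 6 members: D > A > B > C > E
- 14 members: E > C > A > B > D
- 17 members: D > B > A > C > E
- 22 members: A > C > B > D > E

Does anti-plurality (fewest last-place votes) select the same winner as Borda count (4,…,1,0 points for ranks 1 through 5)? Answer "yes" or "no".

no

Anti-plurality — last-place votes: D 14, E 45, C 0, B 40, A 36. Winner: C.
Borda — scores: D 275, E 194, C 288, B 265, A 328. Winner: A.
The two methods disagree.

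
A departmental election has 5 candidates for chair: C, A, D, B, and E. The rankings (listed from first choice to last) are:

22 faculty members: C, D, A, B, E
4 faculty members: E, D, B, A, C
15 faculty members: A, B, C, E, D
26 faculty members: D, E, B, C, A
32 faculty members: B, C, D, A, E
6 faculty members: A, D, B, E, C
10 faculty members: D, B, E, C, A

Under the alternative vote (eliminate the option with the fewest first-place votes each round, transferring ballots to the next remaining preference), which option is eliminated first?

E

Round 1: C 22, A 21, D 36, B 32, E 4. Eliminate E.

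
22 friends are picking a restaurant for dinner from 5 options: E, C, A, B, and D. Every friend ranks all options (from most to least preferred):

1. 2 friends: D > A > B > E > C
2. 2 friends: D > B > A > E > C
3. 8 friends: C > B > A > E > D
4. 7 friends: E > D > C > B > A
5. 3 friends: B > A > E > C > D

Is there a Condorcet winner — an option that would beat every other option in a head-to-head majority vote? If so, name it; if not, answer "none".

Checking pairwise contests:
A beats E 15–7.
E beats C 14–8.
C beats A 15–7.
C beats B 15–7.
E beats D 18–4.
Every option loses at least one head-to-head, so there is no Condorcet winner.

none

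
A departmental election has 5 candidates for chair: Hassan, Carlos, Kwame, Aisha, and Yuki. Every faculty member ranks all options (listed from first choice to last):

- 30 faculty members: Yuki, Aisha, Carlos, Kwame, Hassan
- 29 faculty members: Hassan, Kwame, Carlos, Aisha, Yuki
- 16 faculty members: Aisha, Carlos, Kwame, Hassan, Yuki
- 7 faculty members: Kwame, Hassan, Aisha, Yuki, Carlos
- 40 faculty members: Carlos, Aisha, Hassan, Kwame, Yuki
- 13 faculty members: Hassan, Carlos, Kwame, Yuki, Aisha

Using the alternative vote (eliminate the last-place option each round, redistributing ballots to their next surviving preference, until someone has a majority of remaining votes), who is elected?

Carlos

Round 1: Hassan 42, Carlos 40, Kwame 7, Aisha 16, Yuki 30. Eliminate Kwame.
Round 2: Hassan 49, Carlos 40, Aisha 16, Yuki 30. Eliminate Aisha.
Round 3: Hassan 49, Carlos 56, Yuki 30. Eliminate Yuki.
Round 4: Hassan 49, Carlos 86. Carlos has a majority.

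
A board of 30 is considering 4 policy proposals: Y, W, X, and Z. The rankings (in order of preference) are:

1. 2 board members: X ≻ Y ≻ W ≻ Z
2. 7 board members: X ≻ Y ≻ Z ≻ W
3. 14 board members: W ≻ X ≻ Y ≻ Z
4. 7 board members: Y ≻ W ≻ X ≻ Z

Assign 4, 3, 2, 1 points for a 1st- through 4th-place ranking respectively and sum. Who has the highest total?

Y: 2·3 + 7·3 + 14·2 + 7·4 = 83
W: 2·2 + 7·1 + 14·4 + 7·3 = 88
X: 2·4 + 7·4 + 14·3 + 7·2 = 92
Z: 2·1 + 7·2 + 14·1 + 7·1 = 37
X has the highest Borda score (92).

X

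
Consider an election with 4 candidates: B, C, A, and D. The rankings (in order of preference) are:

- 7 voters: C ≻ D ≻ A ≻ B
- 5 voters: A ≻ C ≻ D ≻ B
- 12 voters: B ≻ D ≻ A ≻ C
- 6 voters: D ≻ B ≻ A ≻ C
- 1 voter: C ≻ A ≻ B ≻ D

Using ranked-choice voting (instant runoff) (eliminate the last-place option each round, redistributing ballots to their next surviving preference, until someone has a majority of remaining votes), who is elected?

Round 1: B 12, C 8, A 5, D 6. Eliminate A.
Round 2: B 12, C 13, D 6. Eliminate D.
Round 3: B 18, C 13. B has a majority.

B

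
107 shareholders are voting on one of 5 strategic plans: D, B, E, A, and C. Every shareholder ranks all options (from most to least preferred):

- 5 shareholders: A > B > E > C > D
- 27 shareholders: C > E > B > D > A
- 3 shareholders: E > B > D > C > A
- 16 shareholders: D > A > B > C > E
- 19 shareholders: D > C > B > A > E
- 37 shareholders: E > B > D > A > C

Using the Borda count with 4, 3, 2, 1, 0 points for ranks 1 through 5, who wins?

D: 5·0 + 27·1 + 3·2 + 16·4 + 19·4 + 37·2 = 247
B: 5·3 + 27·2 + 3·3 + 16·2 + 19·2 + 37·3 = 259
E: 5·2 + 27·3 + 3·4 + 16·0 + 19·0 + 37·4 = 251
A: 5·4 + 27·0 + 3·0 + 16·3 + 19·1 + 37·1 = 124
C: 5·1 + 27·4 + 3·1 + 16·1 + 19·3 + 37·0 = 189
B has the highest Borda score (259).

B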